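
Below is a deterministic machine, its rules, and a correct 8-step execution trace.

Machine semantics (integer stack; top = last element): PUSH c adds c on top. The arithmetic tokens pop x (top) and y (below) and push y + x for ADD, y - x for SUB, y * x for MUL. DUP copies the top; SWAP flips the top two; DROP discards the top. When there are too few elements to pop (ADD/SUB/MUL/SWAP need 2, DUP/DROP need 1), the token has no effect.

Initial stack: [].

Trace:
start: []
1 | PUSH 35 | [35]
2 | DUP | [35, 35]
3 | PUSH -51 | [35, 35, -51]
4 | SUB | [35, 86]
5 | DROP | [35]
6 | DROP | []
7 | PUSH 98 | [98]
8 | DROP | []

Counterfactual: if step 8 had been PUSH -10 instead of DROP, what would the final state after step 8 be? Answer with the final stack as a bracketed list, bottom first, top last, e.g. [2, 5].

(re-executing from step 8 with the substitution; state before step 8: [98])
8 | PUSH -10 | [98, -10]

[98, -10]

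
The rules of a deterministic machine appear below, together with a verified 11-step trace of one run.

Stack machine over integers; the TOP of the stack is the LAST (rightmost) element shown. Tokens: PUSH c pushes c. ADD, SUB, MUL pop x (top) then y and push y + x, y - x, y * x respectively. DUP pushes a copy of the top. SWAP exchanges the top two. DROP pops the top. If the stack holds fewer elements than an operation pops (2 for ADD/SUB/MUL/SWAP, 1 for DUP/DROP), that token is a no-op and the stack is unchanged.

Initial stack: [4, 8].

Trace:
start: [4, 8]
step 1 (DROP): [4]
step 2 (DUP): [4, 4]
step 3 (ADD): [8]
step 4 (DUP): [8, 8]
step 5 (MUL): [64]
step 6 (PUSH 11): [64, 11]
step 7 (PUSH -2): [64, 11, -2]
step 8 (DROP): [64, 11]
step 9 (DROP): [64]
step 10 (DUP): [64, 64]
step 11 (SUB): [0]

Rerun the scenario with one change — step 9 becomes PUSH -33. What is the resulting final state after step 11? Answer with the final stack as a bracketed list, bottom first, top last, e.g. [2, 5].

[64, 11, 0]

(re-executing from step 9 with the substitution; state before step 9: [64, 11])
step 9 (PUSH -33): [64, 11, -33]
step 10 (DUP): [64, 11, -33, -33]
step 11 (SUB): [64, 11, 0]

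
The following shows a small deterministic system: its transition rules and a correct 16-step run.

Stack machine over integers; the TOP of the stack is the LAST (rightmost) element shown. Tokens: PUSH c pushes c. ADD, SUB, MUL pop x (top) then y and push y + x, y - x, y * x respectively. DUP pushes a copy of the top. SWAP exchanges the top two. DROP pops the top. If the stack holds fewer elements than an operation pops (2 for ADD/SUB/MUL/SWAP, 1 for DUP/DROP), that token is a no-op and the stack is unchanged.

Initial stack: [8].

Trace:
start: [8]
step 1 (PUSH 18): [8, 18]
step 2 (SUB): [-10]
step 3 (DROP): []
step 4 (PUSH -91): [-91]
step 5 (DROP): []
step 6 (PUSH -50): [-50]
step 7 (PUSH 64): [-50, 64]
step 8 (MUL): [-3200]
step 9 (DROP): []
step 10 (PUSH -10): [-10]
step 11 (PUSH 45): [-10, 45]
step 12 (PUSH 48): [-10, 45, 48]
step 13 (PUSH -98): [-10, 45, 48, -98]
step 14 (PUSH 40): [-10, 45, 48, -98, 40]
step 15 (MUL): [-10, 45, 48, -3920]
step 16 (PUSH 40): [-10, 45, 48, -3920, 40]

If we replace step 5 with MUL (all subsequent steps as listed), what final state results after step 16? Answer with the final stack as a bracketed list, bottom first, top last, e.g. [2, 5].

[-91, -10, 45, 48, -3920, 40]

(re-executing from step 5 with the substitution; state before step 5: [-91])
step 5 (MUL): [-91]
step 6 (PUSH -50): [-91, -50]
step 7 (PUSH 64): [-91, -50, 64]
step 8 (MUL): [-91, -3200]
step 9 (DROP): [-91]
step 10 (PUSH -10): [-91, -10]
step 11 (PUSH 45): [-91, -10, 45]
step 12 (PUSH 48): [-91, -10, 45, 48]
step 13 (PUSH -98): [-91, -10, 45, 48, -98]
step 14 (PUSH 40): [-91, -10, 45, 48, -98, 40]
step 15 (MUL): [-91, -10, 45, 48, -3920]
step 16 (PUSH 40): [-91, -10, 45, 48, -3920, 40]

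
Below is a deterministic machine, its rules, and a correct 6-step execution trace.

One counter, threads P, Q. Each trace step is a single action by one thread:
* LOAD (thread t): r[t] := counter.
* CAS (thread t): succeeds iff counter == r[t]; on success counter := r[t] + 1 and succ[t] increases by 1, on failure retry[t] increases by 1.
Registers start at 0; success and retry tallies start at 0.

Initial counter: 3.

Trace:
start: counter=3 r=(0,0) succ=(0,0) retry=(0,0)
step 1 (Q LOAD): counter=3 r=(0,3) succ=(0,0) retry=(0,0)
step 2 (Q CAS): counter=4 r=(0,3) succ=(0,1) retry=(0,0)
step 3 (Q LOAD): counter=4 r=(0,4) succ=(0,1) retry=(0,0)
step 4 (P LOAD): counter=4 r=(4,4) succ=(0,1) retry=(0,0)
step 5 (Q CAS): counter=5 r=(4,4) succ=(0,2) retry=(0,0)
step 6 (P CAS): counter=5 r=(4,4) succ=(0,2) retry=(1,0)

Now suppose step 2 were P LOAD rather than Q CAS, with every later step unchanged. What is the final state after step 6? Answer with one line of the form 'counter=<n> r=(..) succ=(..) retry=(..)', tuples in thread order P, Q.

(re-executing from step 2 with the substitution; state before step 2: counter=3 r=(0,3) succ=(0,0) retry=(0,0))
step 2 (P LOAD): counter=3 r=(3,3) succ=(0,0) retry=(0,0)
step 3 (Q LOAD): counter=3 r=(3,3) succ=(0,0) retry=(0,0)
step 4 (P LOAD): counter=3 r=(3,3) succ=(0,0) retry=(0,0)
step 5 (Q CAS): counter=4 r=(3,3) succ=(0,1) retry=(0,0)
step 6 (P CAS): counter=4 r=(3,3) succ=(0,1) retry=(1,0)

counter=4 r=(3,3) succ=(0,1) retry=(1,0)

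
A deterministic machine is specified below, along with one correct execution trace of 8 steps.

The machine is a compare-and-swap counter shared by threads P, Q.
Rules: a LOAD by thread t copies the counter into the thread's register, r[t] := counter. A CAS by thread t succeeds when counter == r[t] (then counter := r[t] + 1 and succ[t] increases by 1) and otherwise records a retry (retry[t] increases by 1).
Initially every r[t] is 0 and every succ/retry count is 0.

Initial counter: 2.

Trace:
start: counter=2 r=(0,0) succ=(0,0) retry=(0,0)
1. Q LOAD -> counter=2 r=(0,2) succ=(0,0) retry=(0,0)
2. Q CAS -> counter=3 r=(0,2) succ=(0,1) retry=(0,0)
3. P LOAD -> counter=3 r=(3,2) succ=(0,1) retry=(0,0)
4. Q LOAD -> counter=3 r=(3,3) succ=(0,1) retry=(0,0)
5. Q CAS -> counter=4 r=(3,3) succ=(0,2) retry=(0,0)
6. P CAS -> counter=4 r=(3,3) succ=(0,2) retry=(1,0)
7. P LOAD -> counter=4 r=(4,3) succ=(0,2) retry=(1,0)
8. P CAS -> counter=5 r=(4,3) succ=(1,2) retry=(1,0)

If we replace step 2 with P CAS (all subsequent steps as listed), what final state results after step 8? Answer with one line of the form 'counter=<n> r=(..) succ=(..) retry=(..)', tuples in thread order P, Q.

(re-executing from step 2 with the substitution; state before step 2: counter=2 r=(0,2) succ=(0,0) retry=(0,0))
2. P CAS -> counter=2 r=(0,2) succ=(0,0) retry=(1,0)
3. P LOAD -> counter=2 r=(2,2) succ=(0,0) retry=(1,0)
4. Q LOAD -> counter=2 r=(2,2) succ=(0,0) retry=(1,0)
5. Q CAS -> counter=3 r=(2,2) succ=(0,1) retry=(1,0)
6. P CAS -> counter=3 r=(2,2) succ=(0,1) retry=(2,0)
7. P LOAD -> counter=3 r=(3,2) succ=(0,1) retry=(2,0)
8. P CAS -> counter=4 r=(3,2) succ=(1,1) retry=(2,0)

counter=4 r=(3,2) succ=(1,1) retry=(2,0)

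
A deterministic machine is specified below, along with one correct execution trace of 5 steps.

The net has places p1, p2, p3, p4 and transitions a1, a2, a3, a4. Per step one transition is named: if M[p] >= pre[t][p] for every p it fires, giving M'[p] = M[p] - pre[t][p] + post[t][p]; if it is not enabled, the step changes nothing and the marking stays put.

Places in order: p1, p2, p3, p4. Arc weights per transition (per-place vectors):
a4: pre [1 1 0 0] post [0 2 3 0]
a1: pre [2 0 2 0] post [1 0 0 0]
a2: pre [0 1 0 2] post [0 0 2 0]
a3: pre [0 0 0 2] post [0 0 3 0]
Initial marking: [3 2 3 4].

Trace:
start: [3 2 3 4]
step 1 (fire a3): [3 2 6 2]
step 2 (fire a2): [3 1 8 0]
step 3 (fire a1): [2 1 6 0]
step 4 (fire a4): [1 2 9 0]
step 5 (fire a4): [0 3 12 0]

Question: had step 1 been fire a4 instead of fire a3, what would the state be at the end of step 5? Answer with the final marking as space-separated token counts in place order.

(re-executing from step 1 with the substitution; state before step 1: [3 2 3 4])
step 1 (fire a4): [2 3 6 4]
step 2 (fire a2): [2 2 8 2]
step 3 (fire a1): [1 2 6 2]
step 4 (fire a4): [0 3 9 2]
step 5 (fire a4): [0 3 9 2]

0 3 9 2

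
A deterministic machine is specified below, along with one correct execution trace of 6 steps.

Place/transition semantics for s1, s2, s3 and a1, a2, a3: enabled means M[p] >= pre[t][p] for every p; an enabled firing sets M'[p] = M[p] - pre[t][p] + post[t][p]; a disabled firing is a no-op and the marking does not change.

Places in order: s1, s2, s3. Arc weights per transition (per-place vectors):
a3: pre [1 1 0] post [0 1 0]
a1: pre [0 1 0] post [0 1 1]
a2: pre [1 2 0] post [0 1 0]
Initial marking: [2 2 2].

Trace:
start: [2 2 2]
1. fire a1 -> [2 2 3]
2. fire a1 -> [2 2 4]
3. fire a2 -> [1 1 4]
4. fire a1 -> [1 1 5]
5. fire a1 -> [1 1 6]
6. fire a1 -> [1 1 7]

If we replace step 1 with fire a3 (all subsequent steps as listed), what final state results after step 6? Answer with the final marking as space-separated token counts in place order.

0 1 6

(re-executing from step 1 with the substitution; state before step 1: [2 2 2])
1. fire a3 -> [1 2 2]
2. fire a1 -> [1 2 3]
3. fire a2 -> [0 1 3]
4. fire a1 -> [0 1 4]
5. fire a1 -> [0 1 5]
6. fire a1 -> [0 1 6]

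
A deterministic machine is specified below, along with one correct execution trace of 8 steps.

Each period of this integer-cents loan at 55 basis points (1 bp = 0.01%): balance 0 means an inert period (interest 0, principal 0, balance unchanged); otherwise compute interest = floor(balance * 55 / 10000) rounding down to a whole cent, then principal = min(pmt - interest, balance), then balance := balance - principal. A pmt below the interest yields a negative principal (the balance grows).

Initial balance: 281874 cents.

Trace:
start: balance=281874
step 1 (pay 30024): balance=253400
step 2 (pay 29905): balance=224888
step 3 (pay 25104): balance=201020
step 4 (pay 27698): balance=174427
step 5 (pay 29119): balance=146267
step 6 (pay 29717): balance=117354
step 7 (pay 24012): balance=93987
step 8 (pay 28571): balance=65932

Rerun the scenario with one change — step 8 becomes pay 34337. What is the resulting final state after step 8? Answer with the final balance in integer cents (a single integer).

60166

(re-executing from step 8 with the substitution; state before step 8: balance=93987)
step 8 (pay 34337): balance=60166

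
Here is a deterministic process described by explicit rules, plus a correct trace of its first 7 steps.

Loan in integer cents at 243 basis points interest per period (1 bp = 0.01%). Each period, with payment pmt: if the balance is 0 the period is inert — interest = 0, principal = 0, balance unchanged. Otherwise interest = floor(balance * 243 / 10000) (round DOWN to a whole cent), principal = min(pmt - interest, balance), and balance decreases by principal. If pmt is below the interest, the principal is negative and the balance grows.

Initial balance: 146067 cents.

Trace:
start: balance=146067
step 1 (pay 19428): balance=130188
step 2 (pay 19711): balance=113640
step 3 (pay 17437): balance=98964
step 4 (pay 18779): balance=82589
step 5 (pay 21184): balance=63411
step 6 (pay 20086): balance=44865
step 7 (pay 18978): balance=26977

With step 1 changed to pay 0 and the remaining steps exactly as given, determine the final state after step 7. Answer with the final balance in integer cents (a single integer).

49417

(re-executing from step 1 with the substitution; state before step 1: balance=146067)
step 1 (pay 0): balance=149616
step 2 (pay 19711): balance=133540
step 3 (pay 17437): balance=119348
step 4 (pay 18779): balance=103469
step 5 (pay 21184): balance=84799
step 6 (pay 20086): balance=66773
step 7 (pay 18978): balance=49417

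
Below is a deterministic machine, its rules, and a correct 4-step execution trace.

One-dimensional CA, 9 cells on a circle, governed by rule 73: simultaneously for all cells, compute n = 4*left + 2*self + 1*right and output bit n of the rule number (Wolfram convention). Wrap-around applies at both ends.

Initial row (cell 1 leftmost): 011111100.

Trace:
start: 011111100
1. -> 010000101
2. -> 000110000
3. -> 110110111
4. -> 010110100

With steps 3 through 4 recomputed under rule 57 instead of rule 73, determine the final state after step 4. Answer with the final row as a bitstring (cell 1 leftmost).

(re-executing steps 3..4 under rule 57; state before step 3: 000110000)
3. -> 110101111
4. -> 001011000

001011000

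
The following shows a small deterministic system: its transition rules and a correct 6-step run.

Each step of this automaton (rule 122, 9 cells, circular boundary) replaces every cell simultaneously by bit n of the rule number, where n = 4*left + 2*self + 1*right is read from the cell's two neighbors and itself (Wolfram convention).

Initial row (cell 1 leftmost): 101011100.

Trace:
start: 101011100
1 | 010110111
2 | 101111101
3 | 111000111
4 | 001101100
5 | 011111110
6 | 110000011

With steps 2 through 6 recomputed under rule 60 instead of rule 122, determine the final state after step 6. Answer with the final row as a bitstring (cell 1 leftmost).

(re-executing steps 2..6 under rule 60; state before step 2: 010110111)
2 | 111101100
3 | 100011010
4 | 110010111
5 | 001011100
6 | 001110010

001110010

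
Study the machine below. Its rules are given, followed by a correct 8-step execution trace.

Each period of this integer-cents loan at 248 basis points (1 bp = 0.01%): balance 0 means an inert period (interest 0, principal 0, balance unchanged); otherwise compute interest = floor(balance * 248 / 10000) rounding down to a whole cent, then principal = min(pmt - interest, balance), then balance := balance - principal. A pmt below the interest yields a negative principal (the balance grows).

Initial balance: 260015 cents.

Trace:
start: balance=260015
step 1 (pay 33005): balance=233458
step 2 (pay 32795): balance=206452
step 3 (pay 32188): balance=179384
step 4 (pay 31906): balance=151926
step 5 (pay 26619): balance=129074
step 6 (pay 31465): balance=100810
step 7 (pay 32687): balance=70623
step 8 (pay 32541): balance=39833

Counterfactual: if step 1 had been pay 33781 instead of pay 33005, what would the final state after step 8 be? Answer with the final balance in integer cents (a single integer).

38912

(re-executing from step 1 with the substitution; state before step 1: balance=260015)
step 1 (pay 33781): balance=232682
step 2 (pay 32795): balance=205657
step 3 (pay 32188): balance=178569
step 4 (pay 31906): balance=151091
step 5 (pay 26619): balance=128219
step 6 (pay 31465): balance=99933
step 7 (pay 32687): balance=69724
step 8 (pay 32541): balance=38912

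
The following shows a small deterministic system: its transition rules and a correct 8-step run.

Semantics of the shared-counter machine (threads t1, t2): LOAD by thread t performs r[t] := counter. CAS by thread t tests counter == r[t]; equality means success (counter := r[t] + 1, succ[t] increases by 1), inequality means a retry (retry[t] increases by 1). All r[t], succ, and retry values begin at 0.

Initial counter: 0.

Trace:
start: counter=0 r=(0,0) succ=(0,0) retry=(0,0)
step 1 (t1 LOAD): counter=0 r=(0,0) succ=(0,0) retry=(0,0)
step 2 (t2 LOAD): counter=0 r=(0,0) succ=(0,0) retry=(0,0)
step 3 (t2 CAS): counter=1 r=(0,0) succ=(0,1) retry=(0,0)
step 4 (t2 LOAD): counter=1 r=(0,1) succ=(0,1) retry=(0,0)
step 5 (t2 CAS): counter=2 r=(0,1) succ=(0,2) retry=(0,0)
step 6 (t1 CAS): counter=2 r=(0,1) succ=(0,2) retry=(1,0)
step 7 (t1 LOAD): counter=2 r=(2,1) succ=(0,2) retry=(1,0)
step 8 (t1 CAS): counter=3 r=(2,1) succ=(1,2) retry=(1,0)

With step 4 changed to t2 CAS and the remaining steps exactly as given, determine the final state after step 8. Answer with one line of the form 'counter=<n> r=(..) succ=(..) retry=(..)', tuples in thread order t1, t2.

(re-executing from step 4 with the substitution; state before step 4: counter=1 r=(0,0) succ=(0,1) retry=(0,0))
step 4 (t2 CAS): counter=1 r=(0,0) succ=(0,1) retry=(0,1)
step 5 (t2 CAS): counter=1 r=(0,0) succ=(0,1) retry=(0,2)
step 6 (t1 CAS): counter=1 r=(0,0) succ=(0,1) retry=(1,2)
step 7 (t1 LOAD): counter=1 r=(1,0) succ=(0,1) retry=(1,2)
step 8 (t1 CAS): counter=2 r=(1,0) succ=(1,1) retry=(1,2)

counter=2 r=(1,0) succ=(1,1) retry=(1,2)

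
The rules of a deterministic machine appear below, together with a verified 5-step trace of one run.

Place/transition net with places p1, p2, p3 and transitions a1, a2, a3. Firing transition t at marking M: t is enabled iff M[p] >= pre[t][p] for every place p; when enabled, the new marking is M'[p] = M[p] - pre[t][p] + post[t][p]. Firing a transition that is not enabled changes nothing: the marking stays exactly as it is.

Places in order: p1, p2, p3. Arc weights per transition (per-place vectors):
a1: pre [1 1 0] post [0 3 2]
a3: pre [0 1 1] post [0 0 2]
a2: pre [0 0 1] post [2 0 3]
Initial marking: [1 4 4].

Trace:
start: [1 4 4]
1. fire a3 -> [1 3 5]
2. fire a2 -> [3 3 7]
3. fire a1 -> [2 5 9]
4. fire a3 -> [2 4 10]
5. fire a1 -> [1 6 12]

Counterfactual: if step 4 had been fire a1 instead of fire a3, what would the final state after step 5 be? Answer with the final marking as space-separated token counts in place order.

(re-executing from step 4 with the substitution; state before step 4: [2 5 9])
4. fire a1 -> [1 7 11]
5. fire a1 -> [0 9 13]

0 9 13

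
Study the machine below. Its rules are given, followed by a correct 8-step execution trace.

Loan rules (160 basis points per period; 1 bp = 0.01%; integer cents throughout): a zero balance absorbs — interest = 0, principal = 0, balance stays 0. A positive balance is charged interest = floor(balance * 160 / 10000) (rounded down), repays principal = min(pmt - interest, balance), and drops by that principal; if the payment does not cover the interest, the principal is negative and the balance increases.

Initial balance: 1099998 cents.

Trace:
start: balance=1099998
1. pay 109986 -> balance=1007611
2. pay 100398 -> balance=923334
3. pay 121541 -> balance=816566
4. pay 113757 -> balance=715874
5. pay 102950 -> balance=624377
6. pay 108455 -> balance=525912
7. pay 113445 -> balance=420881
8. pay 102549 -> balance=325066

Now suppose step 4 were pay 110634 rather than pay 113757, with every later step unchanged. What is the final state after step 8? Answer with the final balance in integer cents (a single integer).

328393

(re-executing from step 4 with the substitution; state before step 4: balance=816566)
4. pay 110634 -> balance=718997
5. pay 102950 -> balance=627550
6. pay 108455 -> balance=529135
7. pay 113445 -> balance=424156
8. pay 102549 -> balance=328393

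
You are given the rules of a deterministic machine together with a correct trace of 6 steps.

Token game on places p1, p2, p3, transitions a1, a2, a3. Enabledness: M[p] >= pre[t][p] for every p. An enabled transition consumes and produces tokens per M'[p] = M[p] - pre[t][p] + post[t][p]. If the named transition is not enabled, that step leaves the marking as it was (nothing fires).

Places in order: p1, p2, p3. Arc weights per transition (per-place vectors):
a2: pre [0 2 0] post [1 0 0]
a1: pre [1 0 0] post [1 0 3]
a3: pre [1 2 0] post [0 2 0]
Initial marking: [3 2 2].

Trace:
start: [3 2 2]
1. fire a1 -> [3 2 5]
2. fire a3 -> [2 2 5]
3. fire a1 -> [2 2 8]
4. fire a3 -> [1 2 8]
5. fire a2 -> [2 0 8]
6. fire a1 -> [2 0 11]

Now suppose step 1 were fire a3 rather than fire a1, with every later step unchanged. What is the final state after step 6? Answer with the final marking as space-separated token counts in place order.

1 0 8

(re-executing from step 1 with the substitution; state before step 1: [3 2 2])
1. fire a3 -> [2 2 2]
2. fire a3 -> [1 2 2]
3. fire a1 -> [1 2 5]
4. fire a3 -> [0 2 5]
5. fire a2 -> [1 0 5]
6. fire a1 -> [1 0 8]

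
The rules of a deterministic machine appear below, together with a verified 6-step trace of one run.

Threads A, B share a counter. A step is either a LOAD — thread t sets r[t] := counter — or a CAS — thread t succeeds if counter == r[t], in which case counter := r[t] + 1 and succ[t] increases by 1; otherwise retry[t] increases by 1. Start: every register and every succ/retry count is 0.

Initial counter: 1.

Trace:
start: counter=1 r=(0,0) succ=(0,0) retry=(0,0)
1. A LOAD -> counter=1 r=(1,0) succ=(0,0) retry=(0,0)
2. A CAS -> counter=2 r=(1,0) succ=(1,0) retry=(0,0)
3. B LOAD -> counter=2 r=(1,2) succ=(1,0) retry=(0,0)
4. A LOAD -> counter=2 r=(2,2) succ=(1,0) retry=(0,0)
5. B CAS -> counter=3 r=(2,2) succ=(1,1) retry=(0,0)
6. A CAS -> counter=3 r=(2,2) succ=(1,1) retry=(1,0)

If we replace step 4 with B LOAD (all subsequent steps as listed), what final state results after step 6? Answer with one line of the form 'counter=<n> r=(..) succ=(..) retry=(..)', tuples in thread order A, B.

counter=3 r=(1,2) succ=(1,1) retry=(1,0)

(re-executing from step 4 with the substitution; state before step 4: counter=2 r=(1,2) succ=(1,0) retry=(0,0))
4. B LOAD -> counter=2 r=(1,2) succ=(1,0) retry=(0,0)
5. B CAS -> counter=3 r=(1,2) succ=(1,1) retry=(0,0)
6. A CAS -> counter=3 r=(1,2) succ=(1,1) retry=(1,0)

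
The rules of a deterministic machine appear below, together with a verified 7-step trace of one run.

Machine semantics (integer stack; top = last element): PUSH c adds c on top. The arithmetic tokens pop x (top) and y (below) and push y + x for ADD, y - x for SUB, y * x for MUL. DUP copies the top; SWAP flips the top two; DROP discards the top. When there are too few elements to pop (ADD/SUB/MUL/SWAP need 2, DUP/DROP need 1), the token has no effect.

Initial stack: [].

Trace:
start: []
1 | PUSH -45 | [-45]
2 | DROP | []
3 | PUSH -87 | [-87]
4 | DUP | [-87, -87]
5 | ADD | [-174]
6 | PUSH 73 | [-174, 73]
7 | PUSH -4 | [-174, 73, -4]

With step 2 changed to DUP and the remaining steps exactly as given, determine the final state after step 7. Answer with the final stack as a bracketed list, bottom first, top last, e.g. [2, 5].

[-45, -45, -174, 73, -4]

(re-executing from step 2 with the substitution; state before step 2: [-45])
2 | DUP | [-45, -45]
3 | PUSH -87 | [-45, -45, -87]
4 | DUP | [-45, -45, -87, -87]
5 | ADD | [-45, -45, -174]
6 | PUSH 73 | [-45, -45, -174, 73]
7 | PUSH -4 | [-45, -45, -174, 73, -4]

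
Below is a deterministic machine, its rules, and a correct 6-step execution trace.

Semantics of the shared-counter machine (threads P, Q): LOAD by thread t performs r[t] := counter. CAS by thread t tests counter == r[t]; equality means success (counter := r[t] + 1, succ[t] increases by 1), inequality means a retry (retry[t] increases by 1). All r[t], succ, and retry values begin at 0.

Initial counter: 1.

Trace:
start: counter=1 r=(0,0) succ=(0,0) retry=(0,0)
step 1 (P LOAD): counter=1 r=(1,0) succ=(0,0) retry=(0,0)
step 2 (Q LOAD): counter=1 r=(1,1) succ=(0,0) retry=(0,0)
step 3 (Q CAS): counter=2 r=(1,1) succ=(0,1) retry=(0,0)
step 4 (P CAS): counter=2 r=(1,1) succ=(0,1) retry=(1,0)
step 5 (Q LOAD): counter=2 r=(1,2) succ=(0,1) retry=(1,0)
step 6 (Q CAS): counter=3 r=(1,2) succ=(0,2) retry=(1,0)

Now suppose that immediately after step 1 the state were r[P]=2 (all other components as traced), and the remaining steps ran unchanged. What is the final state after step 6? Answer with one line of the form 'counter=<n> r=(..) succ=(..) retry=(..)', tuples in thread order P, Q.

state after step 1 := counter=1 r=(2,0) succ=(0,0) retry=(0,0)
step 2 (Q LOAD): counter=1 r=(2,1) succ=(0,0) retry=(0,0)
step 3 (Q CAS): counter=2 r=(2,1) succ=(0,1) retry=(0,0)
step 4 (P CAS): counter=3 r=(2,1) succ=(1,1) retry=(0,0)
step 5 (Q LOAD): counter=3 r=(2,3) succ=(1,1) retry=(0,0)
step 6 (Q CAS): counter=4 r=(2,3) succ=(1,2) retry=(0,0)

counter=4 r=(2,3) succ=(1,2) retry=(0,0)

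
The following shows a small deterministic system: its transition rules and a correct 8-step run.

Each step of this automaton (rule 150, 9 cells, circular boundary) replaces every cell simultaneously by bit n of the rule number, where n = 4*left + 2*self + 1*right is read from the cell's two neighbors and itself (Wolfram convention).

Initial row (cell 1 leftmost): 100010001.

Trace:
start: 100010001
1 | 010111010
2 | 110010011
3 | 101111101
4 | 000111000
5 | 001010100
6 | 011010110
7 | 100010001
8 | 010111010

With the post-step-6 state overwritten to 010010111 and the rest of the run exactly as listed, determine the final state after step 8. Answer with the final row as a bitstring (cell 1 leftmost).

state after step 6 := 010010111
7 | 011110010
8 | 101101111

101101111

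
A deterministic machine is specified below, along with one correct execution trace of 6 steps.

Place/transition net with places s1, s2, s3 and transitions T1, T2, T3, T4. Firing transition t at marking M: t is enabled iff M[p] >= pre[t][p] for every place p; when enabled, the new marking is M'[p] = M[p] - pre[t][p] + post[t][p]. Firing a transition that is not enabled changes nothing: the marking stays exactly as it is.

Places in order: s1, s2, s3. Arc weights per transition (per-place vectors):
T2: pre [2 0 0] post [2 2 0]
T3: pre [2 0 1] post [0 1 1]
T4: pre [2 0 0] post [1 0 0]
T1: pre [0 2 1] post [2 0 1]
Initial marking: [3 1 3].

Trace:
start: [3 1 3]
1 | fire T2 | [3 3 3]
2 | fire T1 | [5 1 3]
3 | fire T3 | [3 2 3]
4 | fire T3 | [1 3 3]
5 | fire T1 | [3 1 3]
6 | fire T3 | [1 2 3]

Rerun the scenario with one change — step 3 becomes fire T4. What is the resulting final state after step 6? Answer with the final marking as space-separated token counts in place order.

(re-executing from step 3 with the substitution; state before step 3: [5 1 3])
3 | fire T4 | [4 1 3]
4 | fire T3 | [2 2 3]
5 | fire T1 | [4 0 3]
6 | fire T3 | [2 1 3]

2 1 3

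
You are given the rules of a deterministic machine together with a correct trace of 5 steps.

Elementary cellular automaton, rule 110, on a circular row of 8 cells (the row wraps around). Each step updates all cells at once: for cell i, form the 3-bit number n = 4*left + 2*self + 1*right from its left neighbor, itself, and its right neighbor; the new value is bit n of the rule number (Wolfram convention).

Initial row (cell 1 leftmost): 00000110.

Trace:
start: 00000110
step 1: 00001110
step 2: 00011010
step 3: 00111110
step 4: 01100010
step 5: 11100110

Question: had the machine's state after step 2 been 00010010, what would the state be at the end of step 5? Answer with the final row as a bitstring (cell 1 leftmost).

11000010

state after step 2 := 00010010
step 3: 00110110
step 4: 01111110
step 5: 11000010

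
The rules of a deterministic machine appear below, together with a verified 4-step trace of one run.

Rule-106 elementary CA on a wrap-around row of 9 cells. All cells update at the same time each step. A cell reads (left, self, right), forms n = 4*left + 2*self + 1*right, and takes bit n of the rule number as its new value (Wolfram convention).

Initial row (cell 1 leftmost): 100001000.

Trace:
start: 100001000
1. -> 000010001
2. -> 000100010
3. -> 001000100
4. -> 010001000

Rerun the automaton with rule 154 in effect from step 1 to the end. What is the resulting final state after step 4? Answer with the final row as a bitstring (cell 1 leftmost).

(re-executing steps 1..4 under rule 154; state before step 1: 100001000)
1. -> 010010101
2. -> 001100000
3. -> 011010000
4. -> 110001000

110001000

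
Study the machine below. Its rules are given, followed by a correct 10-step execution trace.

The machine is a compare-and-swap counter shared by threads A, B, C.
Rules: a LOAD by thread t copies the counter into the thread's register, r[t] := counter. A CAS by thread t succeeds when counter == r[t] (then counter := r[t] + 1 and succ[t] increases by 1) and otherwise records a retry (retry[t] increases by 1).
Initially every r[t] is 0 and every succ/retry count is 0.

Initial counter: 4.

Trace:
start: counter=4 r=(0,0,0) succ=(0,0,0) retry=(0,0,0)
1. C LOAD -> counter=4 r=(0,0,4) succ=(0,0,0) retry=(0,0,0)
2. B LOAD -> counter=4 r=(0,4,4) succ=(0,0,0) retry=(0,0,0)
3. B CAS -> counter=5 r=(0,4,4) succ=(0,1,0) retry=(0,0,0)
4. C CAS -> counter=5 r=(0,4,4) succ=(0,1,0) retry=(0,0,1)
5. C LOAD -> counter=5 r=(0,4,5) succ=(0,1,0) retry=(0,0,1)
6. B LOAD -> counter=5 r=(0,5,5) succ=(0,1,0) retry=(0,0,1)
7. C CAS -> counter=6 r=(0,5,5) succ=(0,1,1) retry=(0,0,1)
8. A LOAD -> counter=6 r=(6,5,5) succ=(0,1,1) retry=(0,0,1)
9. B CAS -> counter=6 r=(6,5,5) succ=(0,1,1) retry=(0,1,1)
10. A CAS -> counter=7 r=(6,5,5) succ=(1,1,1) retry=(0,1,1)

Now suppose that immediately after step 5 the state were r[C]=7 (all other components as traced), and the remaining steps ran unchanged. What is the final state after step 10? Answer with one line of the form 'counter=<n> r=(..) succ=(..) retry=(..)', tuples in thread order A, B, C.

counter=6 r=(5,5,7) succ=(0,2,0) retry=(1,0,2)

state after step 5 := counter=5 r=(0,4,7) succ=(0,1,0) retry=(0,0,1)
6. B LOAD -> counter=5 r=(0,5,7) succ=(0,1,0) retry=(0,0,1)
7. C CAS -> counter=5 r=(0,5,7) succ=(0,1,0) retry=(0,0,2)
8. A LOAD -> counter=5 r=(5,5,7) succ=(0,1,0) retry=(0,0,2)
9. B CAS -> counter=6 r=(5,5,7) succ=(0,2,0) retry=(0,0,2)
10. A CAS -> counter=6 r=(5,5,7) succ=(0,2,0) retry=(1,0,2)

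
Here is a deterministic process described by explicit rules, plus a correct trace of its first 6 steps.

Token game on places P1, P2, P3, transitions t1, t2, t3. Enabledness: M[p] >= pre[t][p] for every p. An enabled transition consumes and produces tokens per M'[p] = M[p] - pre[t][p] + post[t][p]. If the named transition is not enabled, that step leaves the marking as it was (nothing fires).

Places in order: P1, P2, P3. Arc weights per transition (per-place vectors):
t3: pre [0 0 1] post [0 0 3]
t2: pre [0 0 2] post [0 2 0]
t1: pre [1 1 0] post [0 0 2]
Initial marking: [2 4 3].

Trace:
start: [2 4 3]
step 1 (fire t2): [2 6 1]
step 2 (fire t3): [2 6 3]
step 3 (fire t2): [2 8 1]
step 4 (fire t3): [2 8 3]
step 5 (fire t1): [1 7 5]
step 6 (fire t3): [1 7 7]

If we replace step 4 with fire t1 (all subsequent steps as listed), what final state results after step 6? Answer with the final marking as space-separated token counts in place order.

(re-executing from step 4 with the substitution; state before step 4: [2 8 1])
step 4 (fire t1): [1 7 3]
step 5 (fire t1): [0 6 5]
step 6 (fire t3): [0 6 7]

0 6 7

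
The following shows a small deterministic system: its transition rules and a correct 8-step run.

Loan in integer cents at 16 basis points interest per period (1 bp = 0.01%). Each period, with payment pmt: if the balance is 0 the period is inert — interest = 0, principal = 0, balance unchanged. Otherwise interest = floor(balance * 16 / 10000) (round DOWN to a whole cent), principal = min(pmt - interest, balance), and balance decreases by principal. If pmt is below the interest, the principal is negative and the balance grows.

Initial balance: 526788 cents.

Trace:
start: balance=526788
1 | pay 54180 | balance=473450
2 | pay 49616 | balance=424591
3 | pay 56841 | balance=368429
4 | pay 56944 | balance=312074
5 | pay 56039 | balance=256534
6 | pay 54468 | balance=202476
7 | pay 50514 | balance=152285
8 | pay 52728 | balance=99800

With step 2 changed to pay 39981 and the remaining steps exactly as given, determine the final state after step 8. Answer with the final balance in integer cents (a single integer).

(re-executing from step 2 with the substitution; state before step 2: balance=473450)
2 | pay 39981 | balance=434226
3 | pay 56841 | balance=378079
4 | pay 56944 | balance=321739
5 | pay 56039 | balance=266214
6 | pay 54468 | balance=212171
7 | pay 50514 | balance=161996
8 | pay 52728 | balance=109527

109527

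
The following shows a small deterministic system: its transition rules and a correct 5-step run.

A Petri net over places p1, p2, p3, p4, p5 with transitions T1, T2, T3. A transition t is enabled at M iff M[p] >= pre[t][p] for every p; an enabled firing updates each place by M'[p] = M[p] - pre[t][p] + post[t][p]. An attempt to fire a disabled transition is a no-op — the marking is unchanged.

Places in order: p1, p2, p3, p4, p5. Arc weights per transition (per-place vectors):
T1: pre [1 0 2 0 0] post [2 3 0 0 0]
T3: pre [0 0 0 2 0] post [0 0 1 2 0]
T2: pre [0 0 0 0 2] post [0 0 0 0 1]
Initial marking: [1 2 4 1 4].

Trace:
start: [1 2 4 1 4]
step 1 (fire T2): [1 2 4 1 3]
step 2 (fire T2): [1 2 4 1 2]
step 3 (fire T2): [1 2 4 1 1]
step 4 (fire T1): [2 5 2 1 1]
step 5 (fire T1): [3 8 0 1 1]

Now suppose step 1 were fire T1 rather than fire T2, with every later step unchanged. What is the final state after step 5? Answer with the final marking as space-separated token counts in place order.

3 8 0 1 2

(re-executing from step 1 with the substitution; state before step 1: [1 2 4 1 4])
step 1 (fire T1): [2 5 2 1 4]
step 2 (fire T2): [2 5 2 1 3]
step 3 (fire T2): [2 5 2 1 2]
step 4 (fire T1): [3 8 0 1 2]
step 5 (fire T1): [3 8 0 1 2]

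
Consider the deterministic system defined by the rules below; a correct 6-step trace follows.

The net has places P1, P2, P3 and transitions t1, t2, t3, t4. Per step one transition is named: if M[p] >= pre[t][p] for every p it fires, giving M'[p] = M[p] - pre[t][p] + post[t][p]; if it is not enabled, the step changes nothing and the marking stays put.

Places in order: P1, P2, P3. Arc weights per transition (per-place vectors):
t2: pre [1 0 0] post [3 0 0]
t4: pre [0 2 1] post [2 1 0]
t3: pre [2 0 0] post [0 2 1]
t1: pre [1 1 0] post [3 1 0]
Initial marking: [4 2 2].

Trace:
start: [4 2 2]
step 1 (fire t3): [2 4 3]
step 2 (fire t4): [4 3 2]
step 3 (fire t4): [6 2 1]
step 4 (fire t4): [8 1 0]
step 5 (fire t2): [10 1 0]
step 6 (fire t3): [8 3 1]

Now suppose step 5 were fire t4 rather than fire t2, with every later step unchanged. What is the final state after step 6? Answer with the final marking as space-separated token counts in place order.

6 3 1

(re-executing from step 5 with the substitution; state before step 5: [8 1 0])
step 5 (fire t4): [8 1 0]
step 6 (fire t3): [6 3 1]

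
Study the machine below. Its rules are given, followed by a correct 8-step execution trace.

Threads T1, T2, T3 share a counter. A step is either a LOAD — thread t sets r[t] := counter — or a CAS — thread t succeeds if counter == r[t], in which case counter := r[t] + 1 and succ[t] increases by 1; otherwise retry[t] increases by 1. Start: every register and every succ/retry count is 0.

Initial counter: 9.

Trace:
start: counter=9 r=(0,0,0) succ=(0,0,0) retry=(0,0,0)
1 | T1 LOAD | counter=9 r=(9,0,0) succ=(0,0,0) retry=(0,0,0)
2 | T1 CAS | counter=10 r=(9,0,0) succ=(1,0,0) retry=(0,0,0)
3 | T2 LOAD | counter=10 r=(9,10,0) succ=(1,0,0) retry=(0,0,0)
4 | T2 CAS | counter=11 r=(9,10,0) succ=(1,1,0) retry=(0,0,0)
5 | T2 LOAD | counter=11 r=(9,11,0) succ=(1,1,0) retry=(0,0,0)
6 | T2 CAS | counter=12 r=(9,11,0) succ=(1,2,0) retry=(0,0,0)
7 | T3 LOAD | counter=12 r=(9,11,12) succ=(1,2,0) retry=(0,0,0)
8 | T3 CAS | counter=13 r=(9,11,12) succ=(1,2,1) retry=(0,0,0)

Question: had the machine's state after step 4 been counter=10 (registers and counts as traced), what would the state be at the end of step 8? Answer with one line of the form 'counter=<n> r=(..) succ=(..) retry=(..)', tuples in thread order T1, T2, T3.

state after step 4 := counter=10 r=(9,10,0) succ=(1,1,0) retry=(0,0,0)
5 | T2 LOAD | counter=10 r=(9,10,0) succ=(1,1,0) retry=(0,0,0)
6 | T2 CAS | counter=11 r=(9,10,0) succ=(1,2,0) retry=(0,0,0)
7 | T3 LOAD | counter=11 r=(9,10,11) succ=(1,2,0) retry=(0,0,0)
8 | T3 CAS | counter=12 r=(9,10,11) succ=(1,2,1) retry=(0,0,0)

counter=12 r=(9,10,11) succ=(1,2,1) retry=(0,0,0)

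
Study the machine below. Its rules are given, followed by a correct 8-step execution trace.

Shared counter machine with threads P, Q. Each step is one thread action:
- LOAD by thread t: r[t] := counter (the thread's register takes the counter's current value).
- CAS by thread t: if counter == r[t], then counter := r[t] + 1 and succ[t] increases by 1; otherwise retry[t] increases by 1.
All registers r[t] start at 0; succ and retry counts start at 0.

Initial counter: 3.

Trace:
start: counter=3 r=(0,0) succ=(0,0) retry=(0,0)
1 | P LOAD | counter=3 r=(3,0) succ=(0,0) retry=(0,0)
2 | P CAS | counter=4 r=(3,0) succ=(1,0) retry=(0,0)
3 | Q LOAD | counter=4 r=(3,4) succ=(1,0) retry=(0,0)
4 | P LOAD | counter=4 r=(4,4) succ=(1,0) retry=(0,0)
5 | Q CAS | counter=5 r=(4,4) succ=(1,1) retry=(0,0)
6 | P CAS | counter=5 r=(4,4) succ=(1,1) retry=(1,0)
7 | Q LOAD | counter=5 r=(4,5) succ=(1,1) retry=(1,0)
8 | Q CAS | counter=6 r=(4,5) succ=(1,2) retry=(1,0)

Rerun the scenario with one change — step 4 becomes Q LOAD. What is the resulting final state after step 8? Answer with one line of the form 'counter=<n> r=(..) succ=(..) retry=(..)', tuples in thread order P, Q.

(re-executing from step 4 with the substitution; state before step 4: counter=4 r=(3,4) succ=(1,0) retry=(0,0))
4 | Q LOAD | counter=4 r=(3,4) succ=(1,0) retry=(0,0)
5 | Q CAS | counter=5 r=(3,4) succ=(1,1) retry=(0,0)
6 | P CAS | counter=5 r=(3,4) succ=(1,1) retry=(1,0)
7 | Q LOAD | counter=5 r=(3,5) succ=(1,1) retry=(1,0)
8 | Q CAS | counter=6 r=(3,5) succ=(1,2) retry=(1,0)

counter=6 r=(3,5) succ=(1,2) retry=(1,0)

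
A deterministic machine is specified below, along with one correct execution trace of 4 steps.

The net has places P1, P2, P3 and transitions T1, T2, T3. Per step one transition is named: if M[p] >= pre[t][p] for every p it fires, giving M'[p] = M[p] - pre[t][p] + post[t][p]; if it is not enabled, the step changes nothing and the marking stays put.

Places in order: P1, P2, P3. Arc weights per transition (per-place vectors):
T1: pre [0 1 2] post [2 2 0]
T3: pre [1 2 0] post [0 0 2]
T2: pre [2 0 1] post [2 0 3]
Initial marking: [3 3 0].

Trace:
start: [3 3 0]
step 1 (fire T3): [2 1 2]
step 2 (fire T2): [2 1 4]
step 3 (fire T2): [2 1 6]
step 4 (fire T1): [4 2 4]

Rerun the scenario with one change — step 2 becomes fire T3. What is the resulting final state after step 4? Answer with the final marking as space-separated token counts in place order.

(re-executing from step 2 with the substitution; state before step 2: [2 1 2])
step 2 (fire T3): [2 1 2]
step 3 (fire T2): [2 1 4]
step 4 (fire T1): [4 2 2]

4 2 2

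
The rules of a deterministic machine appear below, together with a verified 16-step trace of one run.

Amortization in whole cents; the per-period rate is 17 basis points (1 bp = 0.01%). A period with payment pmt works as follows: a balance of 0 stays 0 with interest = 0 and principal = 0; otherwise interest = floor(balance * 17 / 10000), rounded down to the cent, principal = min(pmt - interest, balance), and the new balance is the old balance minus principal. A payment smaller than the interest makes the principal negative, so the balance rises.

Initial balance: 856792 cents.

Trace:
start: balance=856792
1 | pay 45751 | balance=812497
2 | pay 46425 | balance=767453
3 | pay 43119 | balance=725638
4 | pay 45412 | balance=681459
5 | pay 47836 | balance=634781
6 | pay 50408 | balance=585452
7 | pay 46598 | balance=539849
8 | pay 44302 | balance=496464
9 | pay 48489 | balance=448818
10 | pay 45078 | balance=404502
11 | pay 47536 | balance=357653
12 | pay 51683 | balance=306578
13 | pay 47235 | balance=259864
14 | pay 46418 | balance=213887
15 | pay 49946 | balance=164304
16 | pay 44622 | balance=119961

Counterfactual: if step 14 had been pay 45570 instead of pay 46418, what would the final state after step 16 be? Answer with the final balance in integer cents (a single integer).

120812

(re-executing from step 14 with the substitution; state before step 14: balance=259864)
14 | pay 45570 | balance=214735
15 | pay 49946 | balance=165154
16 | pay 44622 | balance=120812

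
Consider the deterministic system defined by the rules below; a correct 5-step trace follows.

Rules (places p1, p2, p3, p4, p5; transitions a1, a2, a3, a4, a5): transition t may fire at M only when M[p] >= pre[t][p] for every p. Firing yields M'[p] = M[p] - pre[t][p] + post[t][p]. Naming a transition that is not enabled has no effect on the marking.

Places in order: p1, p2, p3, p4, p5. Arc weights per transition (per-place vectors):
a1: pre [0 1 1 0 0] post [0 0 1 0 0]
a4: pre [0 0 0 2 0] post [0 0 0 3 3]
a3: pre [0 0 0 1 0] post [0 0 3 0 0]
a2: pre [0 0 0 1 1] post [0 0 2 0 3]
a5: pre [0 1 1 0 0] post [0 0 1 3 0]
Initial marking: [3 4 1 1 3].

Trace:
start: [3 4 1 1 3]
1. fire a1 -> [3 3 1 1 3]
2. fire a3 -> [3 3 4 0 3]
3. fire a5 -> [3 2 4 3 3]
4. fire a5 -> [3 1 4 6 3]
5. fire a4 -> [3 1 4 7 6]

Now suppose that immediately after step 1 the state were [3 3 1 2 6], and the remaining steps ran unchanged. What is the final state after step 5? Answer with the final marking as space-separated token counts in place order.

state after step 1 := [3 3 1 2 6]
2. fire a3 -> [3 3 4 1 6]
3. fire a5 -> [3 2 4 4 6]
4. fire a5 -> [3 1 4 7 6]
5. fire a4 -> [3 1 4 8 9]

3 1 4 8 9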